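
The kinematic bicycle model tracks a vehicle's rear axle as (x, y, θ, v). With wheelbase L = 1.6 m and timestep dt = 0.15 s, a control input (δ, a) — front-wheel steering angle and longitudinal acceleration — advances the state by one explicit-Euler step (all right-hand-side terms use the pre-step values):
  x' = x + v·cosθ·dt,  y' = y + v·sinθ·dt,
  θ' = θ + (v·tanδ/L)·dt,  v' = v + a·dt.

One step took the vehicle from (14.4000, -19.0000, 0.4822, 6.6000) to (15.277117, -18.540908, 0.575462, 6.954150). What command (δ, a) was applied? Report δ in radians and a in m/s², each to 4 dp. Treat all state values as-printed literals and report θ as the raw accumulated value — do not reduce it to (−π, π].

a = (v'−v)/dt = (0.354150)/0.15 = 2.3610
Δθ = θ'−θ = 0.093262;  (v·dt/L) = 6.6000·0.15/1.6 = 0.618750
tan δ = Δθ·L/(v·dt) = 0.150726  →  δ = 0.1496

δ = 0.1496, a = 2.3610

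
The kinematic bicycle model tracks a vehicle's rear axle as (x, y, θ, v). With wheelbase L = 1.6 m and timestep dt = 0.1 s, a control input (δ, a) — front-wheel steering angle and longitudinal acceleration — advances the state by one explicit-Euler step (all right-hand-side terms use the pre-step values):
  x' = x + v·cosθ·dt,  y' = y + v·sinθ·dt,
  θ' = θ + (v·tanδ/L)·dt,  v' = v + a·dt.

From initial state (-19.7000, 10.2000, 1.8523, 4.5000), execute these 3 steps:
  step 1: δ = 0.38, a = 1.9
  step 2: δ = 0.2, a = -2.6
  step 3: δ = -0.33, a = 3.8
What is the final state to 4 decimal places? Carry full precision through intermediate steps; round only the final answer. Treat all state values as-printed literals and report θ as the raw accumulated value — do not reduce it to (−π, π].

after step 1 (δ=0.38, a=1.9): (-19.825010, 10.632287, 1.964635, 4.690000)
after step 2 (δ=0.2, a=-2.6): (-20.004982, 11.065382, 2.024054, 4.430000)
after step 3 (δ=-0.33, a=3.8): (-20.198971, 11.463650, 1.929218, 4.810000)

(-20.1990, 11.4637, 1.9292, 4.8100)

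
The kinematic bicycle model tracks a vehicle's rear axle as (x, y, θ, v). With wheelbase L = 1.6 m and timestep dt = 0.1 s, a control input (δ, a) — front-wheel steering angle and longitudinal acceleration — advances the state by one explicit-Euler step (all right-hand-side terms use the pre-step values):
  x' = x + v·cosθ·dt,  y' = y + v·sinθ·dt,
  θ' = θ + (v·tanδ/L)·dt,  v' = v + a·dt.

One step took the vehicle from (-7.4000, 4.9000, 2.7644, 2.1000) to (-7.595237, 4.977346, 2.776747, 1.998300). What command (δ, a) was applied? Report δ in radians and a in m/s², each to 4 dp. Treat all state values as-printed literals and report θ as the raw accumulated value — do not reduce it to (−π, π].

δ = 0.0938, a = -1.0170

a = (v'−v)/dt = (-0.101700)/0.1 = -1.0170
Δθ = θ'−θ = 0.012347;  (v·dt/L) = 2.1000·0.1/1.6 = 0.131250
tan δ = Δθ·L/(v·dt) = 0.094072  →  δ = 0.0938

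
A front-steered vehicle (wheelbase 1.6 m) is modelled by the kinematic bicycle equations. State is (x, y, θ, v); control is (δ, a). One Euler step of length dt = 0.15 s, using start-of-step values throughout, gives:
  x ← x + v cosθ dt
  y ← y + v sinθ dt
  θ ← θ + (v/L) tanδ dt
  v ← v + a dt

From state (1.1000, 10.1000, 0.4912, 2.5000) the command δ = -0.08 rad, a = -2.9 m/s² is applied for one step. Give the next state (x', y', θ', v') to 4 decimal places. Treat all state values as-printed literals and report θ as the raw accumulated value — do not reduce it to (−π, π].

(1.4307, 10.2769, 0.4724, 2.0650)

x' = 1.1000 + 2.5000·cos(0.4912)·0.15 = 1.4307
y' = 10.1000 + 2.5000·sin(0.4912)·0.15 = 10.2769
θ' = 0.4912 + (2.5000/1.6)·tan(-0.08)·0.15 = 0.4724
v' = 2.5000 − 2.9000·0.15 = 2.0650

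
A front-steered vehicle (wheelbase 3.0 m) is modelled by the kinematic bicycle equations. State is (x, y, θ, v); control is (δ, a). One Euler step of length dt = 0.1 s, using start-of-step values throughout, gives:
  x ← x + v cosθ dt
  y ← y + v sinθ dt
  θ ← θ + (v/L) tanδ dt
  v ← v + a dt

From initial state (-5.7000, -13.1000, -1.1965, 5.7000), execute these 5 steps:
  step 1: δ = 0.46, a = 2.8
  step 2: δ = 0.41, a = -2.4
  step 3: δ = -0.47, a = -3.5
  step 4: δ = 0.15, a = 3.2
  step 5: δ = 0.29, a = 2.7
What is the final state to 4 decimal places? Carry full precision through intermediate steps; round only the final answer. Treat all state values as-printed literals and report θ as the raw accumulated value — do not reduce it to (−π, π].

(-4.4146, -15.6406, -1.0290, 5.9800)

after step 1 (δ=0.46, a=2.8): (-5.491598, -13.630536, -1.102365, 5.980000)
after step 2 (δ=0.41, a=-2.4): (-5.221608, -14.164118, -1.015728, 5.740000)
after step 3 (δ=-0.47, a=-3.5): (-4.919110, -14.651940, -1.112919, 5.390000)
after step 4 (δ=0.15, a=3.2): (-4.680848, -15.135419, -1.085765, 5.710000)
after step 5 (δ=0.29, a=2.7): (-4.414627, -15.640561, -1.028967, 5.980000)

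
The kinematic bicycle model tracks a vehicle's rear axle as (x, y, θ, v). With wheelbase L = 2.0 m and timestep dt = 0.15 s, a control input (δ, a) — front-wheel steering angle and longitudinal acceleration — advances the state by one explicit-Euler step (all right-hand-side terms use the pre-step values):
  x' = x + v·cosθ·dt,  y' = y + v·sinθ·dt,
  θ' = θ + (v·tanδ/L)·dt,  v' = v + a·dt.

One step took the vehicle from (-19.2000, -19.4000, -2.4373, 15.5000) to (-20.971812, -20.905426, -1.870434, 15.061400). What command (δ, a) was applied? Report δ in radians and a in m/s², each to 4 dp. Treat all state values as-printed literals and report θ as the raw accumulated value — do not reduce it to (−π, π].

a = (v'−v)/dt = (-0.438600)/0.15 = -2.9240
Δθ = θ'−θ = 0.566866;  (v·dt/L) = 15.5000·0.15/2.0 = 1.162500
tan δ = Δθ·L/(v·dt) = 0.487627  →  δ = 0.4537

δ = 0.4537, a = -2.9240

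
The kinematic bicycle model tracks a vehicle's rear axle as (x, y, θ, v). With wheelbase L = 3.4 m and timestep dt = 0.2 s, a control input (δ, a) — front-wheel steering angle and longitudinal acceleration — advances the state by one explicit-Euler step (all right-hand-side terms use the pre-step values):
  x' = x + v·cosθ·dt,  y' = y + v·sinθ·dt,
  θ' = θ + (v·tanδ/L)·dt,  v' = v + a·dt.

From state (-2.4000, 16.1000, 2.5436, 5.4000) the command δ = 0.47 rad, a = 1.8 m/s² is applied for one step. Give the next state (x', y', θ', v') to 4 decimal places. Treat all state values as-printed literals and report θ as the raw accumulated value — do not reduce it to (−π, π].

x' = -2.4000 + 5.4000·cos(2.5436)·0.2 = -3.2926
y' = 16.1000 + 5.4000·sin(2.5436)·0.2 = 16.7080
θ' = 2.5436 + (5.4000/3.4)·tan(0.47)·0.2 = 2.7050
v' = 5.4000 + 1.8000·0.2 = 5.7600

(-3.2926, 16.7080, 2.7050, 5.7600)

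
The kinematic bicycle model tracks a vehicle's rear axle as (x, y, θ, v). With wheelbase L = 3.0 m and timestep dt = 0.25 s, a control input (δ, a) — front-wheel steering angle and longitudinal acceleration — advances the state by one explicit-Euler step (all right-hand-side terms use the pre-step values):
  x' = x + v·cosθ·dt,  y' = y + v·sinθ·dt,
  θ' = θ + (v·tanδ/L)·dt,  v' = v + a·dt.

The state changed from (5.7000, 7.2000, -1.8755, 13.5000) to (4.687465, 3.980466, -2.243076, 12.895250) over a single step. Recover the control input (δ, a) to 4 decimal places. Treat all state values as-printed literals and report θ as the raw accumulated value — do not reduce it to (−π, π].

δ = -0.3158, a = -2.4190

a = (v'−v)/dt = (-0.604750)/0.25 = -2.4190
Δθ = θ'−θ = -0.367576;  (v·dt/L) = 13.5000·0.25/3.0 = 1.125000
tan δ = Δθ·L/(v·dt) = -0.326734  →  δ = -0.3158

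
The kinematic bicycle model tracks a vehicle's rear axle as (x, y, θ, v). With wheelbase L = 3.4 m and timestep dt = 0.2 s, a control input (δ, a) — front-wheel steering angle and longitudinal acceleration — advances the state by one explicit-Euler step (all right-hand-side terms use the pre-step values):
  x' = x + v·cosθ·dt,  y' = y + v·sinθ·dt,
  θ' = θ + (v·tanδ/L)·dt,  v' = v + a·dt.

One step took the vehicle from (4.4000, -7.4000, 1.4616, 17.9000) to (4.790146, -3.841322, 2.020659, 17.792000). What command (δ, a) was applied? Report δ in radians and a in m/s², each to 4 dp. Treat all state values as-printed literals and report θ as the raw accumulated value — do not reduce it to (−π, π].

δ = 0.4881, a = -0.5400

a = (v'−v)/dt = (-0.108000)/0.2 = -0.5400
Δθ = θ'−θ = 0.559059;  (v·dt/L) = 17.9000·0.2/3.4 = 1.052941
tan δ = Δθ·L/(v·dt) = 0.530950  →  δ = 0.4881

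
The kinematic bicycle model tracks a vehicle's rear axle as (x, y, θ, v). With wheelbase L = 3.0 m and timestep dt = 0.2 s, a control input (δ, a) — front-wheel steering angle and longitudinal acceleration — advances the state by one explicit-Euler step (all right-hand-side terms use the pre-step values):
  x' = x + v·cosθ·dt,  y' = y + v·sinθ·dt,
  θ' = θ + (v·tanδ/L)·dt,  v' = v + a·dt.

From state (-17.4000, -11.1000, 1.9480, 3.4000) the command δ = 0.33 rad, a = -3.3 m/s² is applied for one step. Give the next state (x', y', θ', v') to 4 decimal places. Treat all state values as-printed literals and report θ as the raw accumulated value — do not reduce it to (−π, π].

(-17.6505, -10.4678, 2.0256, 2.7400)

x' = -17.4000 + 3.4000·cos(1.9480)·0.2 = -17.6505
y' = -11.1000 + 3.4000·sin(1.9480)·0.2 = -10.4678
θ' = 1.9480 + (3.4000/3.0)·tan(0.33)·0.2 = 2.0256
v' = 3.4000 − 3.3000·0.2 = 2.7400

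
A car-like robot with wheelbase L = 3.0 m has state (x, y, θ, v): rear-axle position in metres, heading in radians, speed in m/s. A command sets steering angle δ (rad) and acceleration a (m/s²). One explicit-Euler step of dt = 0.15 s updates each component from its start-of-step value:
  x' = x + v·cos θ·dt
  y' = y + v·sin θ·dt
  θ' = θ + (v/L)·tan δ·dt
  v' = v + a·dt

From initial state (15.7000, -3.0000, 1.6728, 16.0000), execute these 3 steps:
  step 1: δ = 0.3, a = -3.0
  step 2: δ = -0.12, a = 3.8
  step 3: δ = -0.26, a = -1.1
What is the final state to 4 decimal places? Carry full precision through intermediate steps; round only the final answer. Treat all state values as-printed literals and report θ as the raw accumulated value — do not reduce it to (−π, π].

(14.0453, 3.9184, 1.6121, 15.9550)

after step 1 (δ=0.3, a=-3.0): (15.455615, -0.612475, 1.920269, 15.550000)
after step 2 (δ=-0.12, a=3.8): (14.656962, 1.579033, 1.826519, 16.120000)
after step 3 (δ=-0.26, a=-1.1): (14.045343, 3.918402, 1.612105, 15.955000)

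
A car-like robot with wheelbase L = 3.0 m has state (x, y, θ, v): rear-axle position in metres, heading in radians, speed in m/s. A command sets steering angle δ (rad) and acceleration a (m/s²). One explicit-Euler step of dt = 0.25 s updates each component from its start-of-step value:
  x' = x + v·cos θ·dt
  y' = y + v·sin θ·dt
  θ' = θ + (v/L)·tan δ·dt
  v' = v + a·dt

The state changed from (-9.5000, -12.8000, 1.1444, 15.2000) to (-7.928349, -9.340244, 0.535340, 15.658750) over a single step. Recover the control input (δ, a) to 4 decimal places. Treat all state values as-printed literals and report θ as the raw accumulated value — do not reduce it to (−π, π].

a = (v'−v)/dt = (0.458750)/0.25 = 1.8350
Δθ = θ'−θ = -0.609060;  (v·dt/L) = 15.2000·0.25/3.0 = 1.266667
tan δ = Δθ·L/(v·dt) = -0.480837  →  δ = -0.4482

δ = -0.4482, a = 1.8350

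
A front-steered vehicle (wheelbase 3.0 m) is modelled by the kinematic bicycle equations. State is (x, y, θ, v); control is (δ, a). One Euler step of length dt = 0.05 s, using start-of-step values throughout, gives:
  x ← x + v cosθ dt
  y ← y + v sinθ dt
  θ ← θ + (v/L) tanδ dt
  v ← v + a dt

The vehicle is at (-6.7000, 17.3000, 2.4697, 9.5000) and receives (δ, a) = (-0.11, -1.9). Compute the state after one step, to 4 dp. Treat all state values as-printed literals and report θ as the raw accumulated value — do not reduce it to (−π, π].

(-7.0718, 17.5957, 2.4522, 9.4050)

x' = -6.7000 + 9.5000·cos(2.4697)·0.05 = -7.0718
y' = 17.3000 + 9.5000·sin(2.4697)·0.05 = 17.5957
θ' = 2.4697 + (9.5000/3.0)·tan(-0.11)·0.05 = 2.4522
v' = 9.5000 − 1.9000·0.05 = 9.4050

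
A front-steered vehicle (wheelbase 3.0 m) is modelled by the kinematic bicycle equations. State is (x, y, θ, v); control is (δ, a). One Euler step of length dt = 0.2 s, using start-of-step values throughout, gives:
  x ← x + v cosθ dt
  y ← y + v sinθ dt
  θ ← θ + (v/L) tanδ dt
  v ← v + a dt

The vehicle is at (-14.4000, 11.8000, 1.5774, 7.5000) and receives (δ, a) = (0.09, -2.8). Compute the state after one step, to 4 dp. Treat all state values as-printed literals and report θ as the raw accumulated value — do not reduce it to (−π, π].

(-14.4099, 13.3000, 1.6225, 6.9400)

x' = -14.4000 + 7.5000·cos(1.5774)·0.2 = -14.4099
y' = 11.8000 + 7.5000·sin(1.5774)·0.2 = 13.3000
θ' = 1.5774 + (7.5000/3.0)·tan(0.09)·0.2 = 1.6225
v' = 7.5000 − 2.8000·0.2 = 6.9400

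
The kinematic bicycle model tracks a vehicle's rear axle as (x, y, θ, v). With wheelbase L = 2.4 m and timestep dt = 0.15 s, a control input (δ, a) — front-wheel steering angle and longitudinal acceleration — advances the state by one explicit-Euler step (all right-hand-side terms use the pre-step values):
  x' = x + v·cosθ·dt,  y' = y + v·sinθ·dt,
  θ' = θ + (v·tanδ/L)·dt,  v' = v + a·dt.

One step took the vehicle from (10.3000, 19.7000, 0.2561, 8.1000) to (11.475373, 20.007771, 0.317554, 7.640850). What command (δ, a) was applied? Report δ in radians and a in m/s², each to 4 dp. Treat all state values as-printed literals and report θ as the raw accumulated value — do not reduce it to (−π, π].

δ = 0.1208, a = -3.0610

a = (v'−v)/dt = (-0.459150)/0.15 = -3.0610
Δθ = θ'−θ = 0.061454;  (v·dt/L) = 8.1000·0.15/2.4 = 0.506250
tan δ = Δθ·L/(v·dt) = 0.121391  →  δ = 0.1208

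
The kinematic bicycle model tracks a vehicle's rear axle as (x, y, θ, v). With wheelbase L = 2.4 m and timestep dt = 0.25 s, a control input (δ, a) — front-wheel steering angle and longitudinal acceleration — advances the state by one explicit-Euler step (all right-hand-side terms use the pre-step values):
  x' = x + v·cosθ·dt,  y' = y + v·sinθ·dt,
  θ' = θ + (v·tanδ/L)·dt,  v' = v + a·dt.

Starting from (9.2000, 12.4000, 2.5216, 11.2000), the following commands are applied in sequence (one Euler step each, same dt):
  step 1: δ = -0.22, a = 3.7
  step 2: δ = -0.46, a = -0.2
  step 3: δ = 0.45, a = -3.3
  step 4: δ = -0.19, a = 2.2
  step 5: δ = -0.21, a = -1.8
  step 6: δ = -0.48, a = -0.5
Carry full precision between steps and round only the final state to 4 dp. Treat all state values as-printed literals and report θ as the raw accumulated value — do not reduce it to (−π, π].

(1.2542, 27.0292, 1.1397, 11.2250)

after step 1 (δ=-0.22, a=3.7): (6.921128, 14.026882, 2.260711, 12.125000)
after step 2 (δ=-0.46, a=-0.2): (4.991825, 16.364886, 1.634949, 12.075000)
after step 3 (δ=0.45, a=-3.3): (4.798299, 19.377427, 2.242541, 11.250000)
after step 4 (δ=-0.19, a=2.2): (3.047931, 21.578874, 2.017166, 11.800000)
after step 5 (δ=-0.21, a=-1.8): (1.774434, 24.239833, 1.755179, 11.350000)
after step 6 (δ=-0.48, a=-0.5): (1.254208, 27.029237, 1.139665, 11.225000)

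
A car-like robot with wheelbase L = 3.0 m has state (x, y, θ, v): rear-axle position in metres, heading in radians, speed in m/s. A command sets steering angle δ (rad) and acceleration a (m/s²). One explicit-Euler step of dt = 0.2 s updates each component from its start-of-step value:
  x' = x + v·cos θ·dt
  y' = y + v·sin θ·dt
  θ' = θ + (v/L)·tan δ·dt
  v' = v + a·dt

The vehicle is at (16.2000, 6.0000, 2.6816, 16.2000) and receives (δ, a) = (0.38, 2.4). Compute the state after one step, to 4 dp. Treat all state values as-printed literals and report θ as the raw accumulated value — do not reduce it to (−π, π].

(13.2968, 7.4384, 3.1130, 16.6800)

x' = 16.2000 + 16.2000·cos(2.6816)·0.2 = 13.2968
y' = 6.0000 + 16.2000·sin(2.6816)·0.2 = 7.4384
θ' = 2.6816 + (16.2000/3.0)·tan(0.38)·0.2 = 3.1130
v' = 16.2000 + 2.4000·0.2 = 16.6800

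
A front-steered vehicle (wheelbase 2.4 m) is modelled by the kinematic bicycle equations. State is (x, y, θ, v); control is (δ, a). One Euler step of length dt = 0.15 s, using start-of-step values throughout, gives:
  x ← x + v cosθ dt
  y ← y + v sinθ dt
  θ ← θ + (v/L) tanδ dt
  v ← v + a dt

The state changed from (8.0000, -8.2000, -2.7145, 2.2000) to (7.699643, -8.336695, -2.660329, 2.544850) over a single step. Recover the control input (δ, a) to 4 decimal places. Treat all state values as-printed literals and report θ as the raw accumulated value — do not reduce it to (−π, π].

a = (v'−v)/dt = (0.344850)/0.15 = 2.2990
Δθ = θ'−θ = 0.054171;  (v·dt/L) = 2.2000·0.15/2.4 = 0.137500
tan δ = Δθ·L/(v·dt) = 0.393971  →  δ = 0.3753

δ = 0.3753, a = 2.2990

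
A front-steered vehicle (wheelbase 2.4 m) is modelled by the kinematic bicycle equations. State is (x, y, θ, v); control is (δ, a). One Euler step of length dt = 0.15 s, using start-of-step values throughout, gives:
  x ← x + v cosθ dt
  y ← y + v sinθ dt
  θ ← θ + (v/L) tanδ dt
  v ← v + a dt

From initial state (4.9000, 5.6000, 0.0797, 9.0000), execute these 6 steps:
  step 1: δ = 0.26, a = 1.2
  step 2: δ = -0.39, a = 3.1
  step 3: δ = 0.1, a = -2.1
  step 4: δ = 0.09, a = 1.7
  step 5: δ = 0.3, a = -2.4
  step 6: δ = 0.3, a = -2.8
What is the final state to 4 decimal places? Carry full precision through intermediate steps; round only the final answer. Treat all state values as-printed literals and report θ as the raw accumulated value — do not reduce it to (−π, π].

(13.1856, 6.6378, 0.4703, 8.8050)

after step 1 (δ=0.26, a=1.2): (6.245715, 5.707481, 0.229337, 9.180000)
after step 2 (δ=-0.39, a=3.1): (7.586661, 6.020517, -0.006506, 9.645000)
after step 3 (δ=0.1, a=-2.1): (9.033380, 6.011105, 0.053977, 9.330000)
after step 4 (δ=0.09, a=1.7): (10.430842, 6.086610, 0.106601, 9.585000)
after step 5 (δ=0.3, a=-2.4): (11.860431, 6.239585, 0.291913, 9.225000)
after step 6 (δ=0.3, a=-2.8): (13.185642, 6.637807, 0.470264, 8.805000)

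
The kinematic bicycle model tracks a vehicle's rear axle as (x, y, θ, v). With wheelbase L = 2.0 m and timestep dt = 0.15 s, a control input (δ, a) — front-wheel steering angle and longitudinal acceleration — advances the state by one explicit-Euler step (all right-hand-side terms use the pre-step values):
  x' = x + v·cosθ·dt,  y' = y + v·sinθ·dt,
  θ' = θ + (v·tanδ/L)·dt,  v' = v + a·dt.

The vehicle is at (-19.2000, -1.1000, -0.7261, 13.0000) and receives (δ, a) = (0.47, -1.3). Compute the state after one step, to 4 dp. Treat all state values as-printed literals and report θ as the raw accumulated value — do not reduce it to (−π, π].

x' = -19.2000 + 13.0000·cos(-0.7261)·0.15 = -17.7418
y' = -1.1000 + 13.0000·sin(-0.7261)·0.15 = -2.3947
θ' = -0.7261 + (13.0000/2.0)·tan(0.47)·0.15 = -0.2308
v' = 13.0000 − 1.3000·0.15 = 12.8050

(-17.7418, -2.3947, -0.2308, 12.8050)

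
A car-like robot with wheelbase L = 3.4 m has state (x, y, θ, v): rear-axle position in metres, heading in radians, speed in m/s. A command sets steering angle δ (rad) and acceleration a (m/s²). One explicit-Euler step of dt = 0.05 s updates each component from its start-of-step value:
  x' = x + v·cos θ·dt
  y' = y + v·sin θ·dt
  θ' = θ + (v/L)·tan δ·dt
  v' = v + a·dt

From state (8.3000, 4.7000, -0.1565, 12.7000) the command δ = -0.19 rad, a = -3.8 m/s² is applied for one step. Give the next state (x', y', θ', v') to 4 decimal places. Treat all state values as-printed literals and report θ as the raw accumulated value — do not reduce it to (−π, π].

x' = 8.3000 + 12.7000·cos(-0.1565)·0.05 = 8.9272
y' = 4.7000 + 12.7000·sin(-0.1565)·0.05 = 4.6010
θ' = -0.1565 + (12.7000/3.4)·tan(-0.19)·0.05 = -0.1924
v' = 12.7000 − 3.8000·0.05 = 12.5100

(8.9272, 4.6010, -0.1924, 12.5100)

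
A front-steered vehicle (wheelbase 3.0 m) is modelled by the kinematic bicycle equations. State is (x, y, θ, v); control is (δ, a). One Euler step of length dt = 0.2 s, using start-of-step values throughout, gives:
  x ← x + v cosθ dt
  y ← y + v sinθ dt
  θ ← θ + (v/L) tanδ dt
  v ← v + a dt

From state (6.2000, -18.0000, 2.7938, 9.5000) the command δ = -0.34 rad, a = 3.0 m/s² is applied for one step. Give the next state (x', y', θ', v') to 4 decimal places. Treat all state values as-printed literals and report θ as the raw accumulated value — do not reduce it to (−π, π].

x' = 6.2000 + 9.5000·cos(2.7938)·0.2 = 4.4138
y' = -18.0000 + 9.5000·sin(2.7938)·0.2 = -17.3524
θ' = 2.7938 + (9.5000/3.0)·tan(-0.34)·0.2 = 2.5698
v' = 9.5000 + 3.0000·0.2 = 10.1000

(4.4138, -17.3524, 2.5698, 10.1000)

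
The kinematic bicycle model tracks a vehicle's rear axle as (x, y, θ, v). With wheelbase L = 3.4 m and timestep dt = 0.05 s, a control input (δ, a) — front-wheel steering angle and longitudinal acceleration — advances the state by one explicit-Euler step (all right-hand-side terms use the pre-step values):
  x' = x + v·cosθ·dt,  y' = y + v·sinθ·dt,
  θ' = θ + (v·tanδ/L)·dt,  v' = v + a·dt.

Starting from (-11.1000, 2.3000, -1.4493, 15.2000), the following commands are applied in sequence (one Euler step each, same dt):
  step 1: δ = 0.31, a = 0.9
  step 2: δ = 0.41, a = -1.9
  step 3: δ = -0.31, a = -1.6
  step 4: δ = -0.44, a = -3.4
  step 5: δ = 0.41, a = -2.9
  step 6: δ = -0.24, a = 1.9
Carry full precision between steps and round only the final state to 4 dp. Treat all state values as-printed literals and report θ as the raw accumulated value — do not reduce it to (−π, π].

(-10.2416, -2.1253, -1.4138, 14.8500)

after step 1 (δ=0.31, a=0.9): (-11.007890, 1.545602, -1.377697, 15.245000)
after step 2 (δ=0.41, a=-1.9): (-10.861613, 0.797519, -1.280257, 15.150000)
after step 3 (δ=-0.31, a=-1.6): (-10.644613, 0.071767, -1.351624, 15.070000)
after step 4 (δ=-0.44, a=-3.4): (-10.480785, -0.663708, -1.455957, 14.900000)
after step 5 (δ=0.41, a=-2.9): (-10.395418, -1.403801, -1.360722, 14.755000)
after step 6 (δ=-0.24, a=1.9): (-10.241573, -2.125332, -1.413822, 14.850000)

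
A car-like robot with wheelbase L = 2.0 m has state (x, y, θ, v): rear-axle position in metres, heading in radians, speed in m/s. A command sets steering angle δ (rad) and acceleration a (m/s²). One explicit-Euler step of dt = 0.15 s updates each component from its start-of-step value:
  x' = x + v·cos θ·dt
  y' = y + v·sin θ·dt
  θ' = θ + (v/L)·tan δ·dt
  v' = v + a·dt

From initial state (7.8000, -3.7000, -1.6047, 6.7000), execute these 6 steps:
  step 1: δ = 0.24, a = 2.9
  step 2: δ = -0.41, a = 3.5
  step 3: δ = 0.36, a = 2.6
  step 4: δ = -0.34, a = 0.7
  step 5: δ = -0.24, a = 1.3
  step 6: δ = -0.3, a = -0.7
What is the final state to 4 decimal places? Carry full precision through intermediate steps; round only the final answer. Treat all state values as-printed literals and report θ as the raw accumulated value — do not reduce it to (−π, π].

after step 1 (δ=0.24, a=2.9): (7.765933, -4.704422, -1.481730, 7.135000)
after step 2 (δ=-0.41, a=3.5): (7.861131, -5.770430, -1.714312, 7.660000)
after step 3 (δ=0.36, a=2.6): (7.696797, -6.907618, -1.498068, 8.050000)
after step 4 (δ=-0.34, a=0.7): (7.784538, -8.111926, -1.711637, 8.155000)
after step 5 (δ=-0.24, a=1.3): (7.612824, -9.323063, -1.861312, 8.350000)
after step 6 (δ=-0.3, a=-0.7): (7.254050, -10.523079, -2.055034, 8.245000)

(7.2540, -10.5231, -2.0550, 8.2450)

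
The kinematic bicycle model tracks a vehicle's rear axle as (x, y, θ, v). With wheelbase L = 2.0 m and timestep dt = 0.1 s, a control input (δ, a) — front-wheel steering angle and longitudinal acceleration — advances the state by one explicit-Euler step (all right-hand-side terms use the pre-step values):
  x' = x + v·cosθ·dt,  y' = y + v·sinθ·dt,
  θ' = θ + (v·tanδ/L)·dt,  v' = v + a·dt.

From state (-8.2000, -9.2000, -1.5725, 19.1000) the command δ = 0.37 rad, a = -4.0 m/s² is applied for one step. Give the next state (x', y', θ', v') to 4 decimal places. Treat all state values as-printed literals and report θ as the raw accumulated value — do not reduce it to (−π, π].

(-8.2033, -11.1100, -1.2021, 18.7000)

x' = -8.2000 + 19.1000·cos(-1.5725)·0.1 = -8.2033
y' = -9.2000 + 19.1000·sin(-1.5725)·0.1 = -11.1100
θ' = -1.5725 + (19.1000/2.0)·tan(0.37)·0.1 = -1.2021
v' = 19.1000 − 4.0000·0.1 = 18.7000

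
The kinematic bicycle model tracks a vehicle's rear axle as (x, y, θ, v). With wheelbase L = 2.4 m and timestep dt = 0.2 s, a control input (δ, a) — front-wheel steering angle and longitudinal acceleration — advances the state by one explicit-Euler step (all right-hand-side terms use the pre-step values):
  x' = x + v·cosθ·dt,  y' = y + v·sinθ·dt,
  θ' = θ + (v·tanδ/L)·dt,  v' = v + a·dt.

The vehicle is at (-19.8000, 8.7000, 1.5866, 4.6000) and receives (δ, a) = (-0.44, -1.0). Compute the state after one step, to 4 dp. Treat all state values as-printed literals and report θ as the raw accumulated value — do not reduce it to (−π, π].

(-19.8145, 9.6199, 1.4061, 4.4000)

x' = -19.8000 + 4.6000·cos(1.5866)·0.2 = -19.8145
y' = 8.7000 + 4.6000·sin(1.5866)·0.2 = 9.6199
θ' = 1.5866 + (4.6000/2.4)·tan(-0.44)·0.2 = 1.4061
v' = 4.6000 − 1.0000·0.2 = 4.4000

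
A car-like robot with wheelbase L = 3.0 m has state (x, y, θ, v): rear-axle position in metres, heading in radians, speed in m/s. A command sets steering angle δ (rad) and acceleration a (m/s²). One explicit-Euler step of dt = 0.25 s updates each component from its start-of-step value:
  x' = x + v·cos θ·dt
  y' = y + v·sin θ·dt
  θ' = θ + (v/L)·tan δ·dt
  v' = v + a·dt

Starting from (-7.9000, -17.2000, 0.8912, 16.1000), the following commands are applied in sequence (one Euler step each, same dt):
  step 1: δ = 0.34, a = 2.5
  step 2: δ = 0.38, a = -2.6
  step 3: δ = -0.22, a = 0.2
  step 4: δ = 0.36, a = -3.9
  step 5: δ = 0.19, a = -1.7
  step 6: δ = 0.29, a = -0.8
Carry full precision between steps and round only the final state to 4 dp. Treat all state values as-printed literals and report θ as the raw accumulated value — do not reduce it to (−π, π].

after step 1 (δ=0.34, a=2.5): (-5.370372, -14.069248, 1.365797, 16.725000)
after step 2 (δ=0.38, a=-2.6): (-4.519209, -9.975549, 1.922478, 16.075000)
after step 3 (δ=-0.22, a=0.2): (-5.903578, -6.202768, 1.622922, 16.125000)
after step 4 (δ=0.36, a=-3.9): (-6.113613, -2.176994, 2.128713, 15.150000)
after step 5 (δ=0.19, a=-1.7): (-8.118791, 1.036170, 2.371517, 14.725000)
after step 6 (δ=0.29, a=-0.8): (-10.761405, 3.599018, 2.737694, 14.525000)

(-10.7614, 3.5990, 2.7377, 14.5250)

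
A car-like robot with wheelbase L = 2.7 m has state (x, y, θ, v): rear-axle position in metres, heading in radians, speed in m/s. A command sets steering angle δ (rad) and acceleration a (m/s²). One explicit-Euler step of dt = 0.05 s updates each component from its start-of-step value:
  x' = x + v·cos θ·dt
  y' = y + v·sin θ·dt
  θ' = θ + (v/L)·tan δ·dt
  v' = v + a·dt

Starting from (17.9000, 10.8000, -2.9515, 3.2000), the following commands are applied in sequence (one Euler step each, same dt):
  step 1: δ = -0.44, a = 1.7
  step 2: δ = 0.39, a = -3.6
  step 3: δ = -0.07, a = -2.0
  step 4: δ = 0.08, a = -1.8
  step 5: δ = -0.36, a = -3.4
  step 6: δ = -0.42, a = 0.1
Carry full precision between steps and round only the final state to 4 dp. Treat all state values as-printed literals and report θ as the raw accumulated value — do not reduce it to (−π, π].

after step 1 (δ=-0.44, a=1.7): (17.742882, 10.769768, -2.979398, 3.285000)
after step 2 (δ=0.39, a=-3.6): (17.580788, 10.743244, -2.954392, 3.105000)
after step 3 (δ=-0.07, a=-2.0): (17.428250, 10.714351, -2.958424, 3.005000)
after step 4 (δ=0.08, a=-1.8): (17.280514, 10.686983, -2.953962, 2.915000)
after step 5 (δ=-0.36, a=-3.4): (17.137322, 10.659796, -2.974281, 2.745000)
after step 6 (δ=-0.42, a=0.1): (17.001988, 10.636940, -2.996982, 2.750000)

(17.0020, 10.6369, -2.9970, 2.7500)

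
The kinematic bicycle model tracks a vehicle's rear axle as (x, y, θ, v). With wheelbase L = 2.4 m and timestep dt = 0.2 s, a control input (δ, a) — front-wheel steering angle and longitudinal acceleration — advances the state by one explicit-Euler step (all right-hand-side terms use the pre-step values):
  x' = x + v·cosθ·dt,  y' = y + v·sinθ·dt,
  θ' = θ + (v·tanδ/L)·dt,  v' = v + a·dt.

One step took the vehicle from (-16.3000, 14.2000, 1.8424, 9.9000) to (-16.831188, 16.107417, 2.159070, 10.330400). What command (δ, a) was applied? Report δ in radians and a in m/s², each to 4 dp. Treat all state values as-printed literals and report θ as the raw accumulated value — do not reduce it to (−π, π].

a = (v'−v)/dt = (0.430400)/0.2 = 2.1520
Δθ = θ'−θ = 0.316670;  (v·dt/L) = 9.9000·0.2/2.4 = 0.825000
tan δ = Δθ·L/(v·dt) = 0.383842  →  δ = 0.3665

δ = 0.3665, a = 2.1520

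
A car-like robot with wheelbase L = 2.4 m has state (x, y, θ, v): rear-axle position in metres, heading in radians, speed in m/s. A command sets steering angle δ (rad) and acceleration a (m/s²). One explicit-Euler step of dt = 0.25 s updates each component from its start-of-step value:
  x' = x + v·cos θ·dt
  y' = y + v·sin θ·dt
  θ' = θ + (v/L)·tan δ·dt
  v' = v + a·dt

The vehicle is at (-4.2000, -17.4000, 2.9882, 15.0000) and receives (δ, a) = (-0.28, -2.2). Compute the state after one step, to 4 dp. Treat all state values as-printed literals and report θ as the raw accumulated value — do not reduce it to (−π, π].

x' = -4.2000 + 15.0000·cos(2.9882)·0.25 = -7.9060
y' = -17.4000 + 15.0000·sin(2.9882)·0.25 = -16.8270
θ' = 2.9882 + (15.0000/2.4)·tan(-0.28)·0.25 = 2.5389
v' = 15.0000 − 2.2000·0.25 = 14.4500

(-7.9060, -16.8270, 2.5389, 14.4500)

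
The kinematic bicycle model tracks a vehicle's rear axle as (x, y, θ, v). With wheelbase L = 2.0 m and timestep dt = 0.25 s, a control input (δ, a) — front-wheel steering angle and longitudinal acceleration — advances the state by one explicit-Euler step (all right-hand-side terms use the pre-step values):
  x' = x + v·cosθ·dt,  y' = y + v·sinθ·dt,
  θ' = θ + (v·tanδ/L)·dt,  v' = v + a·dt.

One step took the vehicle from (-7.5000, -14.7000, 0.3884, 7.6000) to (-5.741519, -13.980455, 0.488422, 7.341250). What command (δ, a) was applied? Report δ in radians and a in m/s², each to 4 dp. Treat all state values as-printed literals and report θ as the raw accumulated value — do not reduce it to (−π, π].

a = (v'−v)/dt = (-0.258750)/0.25 = -1.0350
Δθ = θ'−θ = 0.100022;  (v·dt/L) = 7.6000·0.25/2.0 = 0.950000
tan δ = Δθ·L/(v·dt) = 0.105286  →  δ = 0.1049

δ = 0.1049, a = -1.0350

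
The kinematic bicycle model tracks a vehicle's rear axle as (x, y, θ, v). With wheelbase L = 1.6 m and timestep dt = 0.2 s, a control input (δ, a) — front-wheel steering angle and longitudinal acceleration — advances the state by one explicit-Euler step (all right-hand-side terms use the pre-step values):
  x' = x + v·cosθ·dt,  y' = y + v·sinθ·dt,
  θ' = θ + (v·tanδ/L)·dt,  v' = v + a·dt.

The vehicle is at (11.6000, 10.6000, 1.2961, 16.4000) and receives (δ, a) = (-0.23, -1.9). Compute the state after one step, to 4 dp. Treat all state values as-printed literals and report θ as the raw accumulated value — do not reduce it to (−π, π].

(12.4897, 13.7570, 0.8161, 16.0200)

x' = 11.6000 + 16.4000·cos(1.2961)·0.2 = 12.4897
y' = 10.6000 + 16.4000·sin(1.2961)·0.2 = 13.7570
θ' = 1.2961 + (16.4000/1.6)·tan(-0.23)·0.2 = 0.8161
v' = 16.4000 − 1.9000·0.2 = 16.0200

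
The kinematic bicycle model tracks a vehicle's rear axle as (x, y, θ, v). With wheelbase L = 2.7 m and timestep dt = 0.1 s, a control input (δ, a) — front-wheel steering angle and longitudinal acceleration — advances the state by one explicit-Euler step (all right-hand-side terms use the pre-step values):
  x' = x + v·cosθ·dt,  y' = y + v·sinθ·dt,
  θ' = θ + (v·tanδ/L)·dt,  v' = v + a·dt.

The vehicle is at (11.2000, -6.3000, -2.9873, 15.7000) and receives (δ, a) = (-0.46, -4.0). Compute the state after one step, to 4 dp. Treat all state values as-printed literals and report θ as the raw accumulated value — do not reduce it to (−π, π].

(9.6487, -6.5413, -3.2754, 15.3000)

x' = 11.2000 + 15.7000·cos(-2.9873)·0.1 = 9.6487
y' = -6.3000 + 15.7000·sin(-2.9873)·0.1 = -6.5413
θ' = -2.9873 + (15.7000/2.7)·tan(-0.46)·0.1 = -3.2754
v' = 15.7000 − 4.0000·0.1 = 15.3000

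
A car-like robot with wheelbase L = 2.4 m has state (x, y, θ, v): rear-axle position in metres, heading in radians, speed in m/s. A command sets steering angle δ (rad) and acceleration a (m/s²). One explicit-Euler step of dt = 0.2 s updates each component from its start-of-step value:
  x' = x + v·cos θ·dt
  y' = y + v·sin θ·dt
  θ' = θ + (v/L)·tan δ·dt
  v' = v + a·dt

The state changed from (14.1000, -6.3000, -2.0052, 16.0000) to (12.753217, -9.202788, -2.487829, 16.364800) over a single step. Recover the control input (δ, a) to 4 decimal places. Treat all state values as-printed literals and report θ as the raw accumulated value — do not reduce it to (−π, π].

a = (v'−v)/dt = (0.364800)/0.2 = 1.8240
Δθ = θ'−θ = -0.482629;  (v·dt/L) = 16.0000·0.2/2.4 = 1.333333
tan δ = Δθ·L/(v·dt) = -0.361972  →  δ = -0.3473

δ = -0.3473, a = 1.8240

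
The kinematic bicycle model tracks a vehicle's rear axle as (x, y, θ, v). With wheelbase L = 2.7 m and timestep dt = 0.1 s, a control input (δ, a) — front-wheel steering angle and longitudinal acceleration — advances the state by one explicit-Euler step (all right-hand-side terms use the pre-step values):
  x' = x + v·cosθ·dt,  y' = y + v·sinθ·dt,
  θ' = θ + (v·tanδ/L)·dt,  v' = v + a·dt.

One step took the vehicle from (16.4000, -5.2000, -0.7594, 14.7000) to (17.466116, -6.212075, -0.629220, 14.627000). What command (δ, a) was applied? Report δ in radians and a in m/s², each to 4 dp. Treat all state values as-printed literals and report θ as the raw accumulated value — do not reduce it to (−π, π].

δ = 0.2347, a = -0.7300

a = (v'−v)/dt = (-0.073000)/0.1 = -0.7300
Δθ = θ'−θ = 0.130180;  (v·dt/L) = 14.7000·0.1/2.7 = 0.544444
tan δ = Δθ·L/(v·dt) = 0.239106  →  δ = 0.2347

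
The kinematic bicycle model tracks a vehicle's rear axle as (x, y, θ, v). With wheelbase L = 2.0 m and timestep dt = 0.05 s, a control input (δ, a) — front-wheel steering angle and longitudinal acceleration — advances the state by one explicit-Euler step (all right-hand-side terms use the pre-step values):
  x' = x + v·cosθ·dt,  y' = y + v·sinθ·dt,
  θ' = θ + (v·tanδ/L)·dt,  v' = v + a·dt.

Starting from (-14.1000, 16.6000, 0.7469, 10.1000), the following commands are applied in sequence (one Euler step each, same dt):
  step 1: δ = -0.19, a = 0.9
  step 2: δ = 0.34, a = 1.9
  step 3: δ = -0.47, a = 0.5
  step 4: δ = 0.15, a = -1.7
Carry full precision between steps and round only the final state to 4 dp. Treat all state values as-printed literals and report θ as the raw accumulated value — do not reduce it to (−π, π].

after step 1 (δ=-0.19, a=0.9): (-13.729432, 16.943080, 0.698339, 10.145000)
after step 2 (δ=0.34, a=1.9): (-13.340923, 17.269215, 0.788056, 10.240000)
after step 3 (δ=-0.47, a=0.5): (-12.979848, 17.632215, 0.658016, 10.265000)
after step 4 (δ=0.15, a=-1.7): (-12.573761, 17.946092, 0.696802, 10.180000)

(-12.5738, 17.9461, 0.6968, 10.1800)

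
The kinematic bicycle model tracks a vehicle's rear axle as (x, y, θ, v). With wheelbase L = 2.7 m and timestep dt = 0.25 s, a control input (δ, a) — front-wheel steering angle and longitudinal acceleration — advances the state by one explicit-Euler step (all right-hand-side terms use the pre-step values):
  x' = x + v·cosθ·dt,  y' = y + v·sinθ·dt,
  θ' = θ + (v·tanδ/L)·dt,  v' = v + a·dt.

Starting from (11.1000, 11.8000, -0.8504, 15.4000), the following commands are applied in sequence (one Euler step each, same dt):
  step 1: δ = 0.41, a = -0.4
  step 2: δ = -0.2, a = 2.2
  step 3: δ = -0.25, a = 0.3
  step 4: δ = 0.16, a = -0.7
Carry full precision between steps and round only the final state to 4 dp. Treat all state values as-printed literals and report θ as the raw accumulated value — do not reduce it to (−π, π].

after step 1 (δ=0.41, a=-0.4): (13.639778, 8.906554, -0.230648, 15.300000)
after step 2 (δ=-0.2, a=2.2): (17.363486, 8.032127, -0.517821, 15.850000)
after step 3 (δ=-0.25, a=0.3): (20.806502, 6.070738, -0.892559, 15.925000)
after step 4 (δ=0.16, a=-0.7): (23.304425, 2.970620, -0.654599, 15.750000)

(23.3044, 2.9706, -0.6546, 15.7500)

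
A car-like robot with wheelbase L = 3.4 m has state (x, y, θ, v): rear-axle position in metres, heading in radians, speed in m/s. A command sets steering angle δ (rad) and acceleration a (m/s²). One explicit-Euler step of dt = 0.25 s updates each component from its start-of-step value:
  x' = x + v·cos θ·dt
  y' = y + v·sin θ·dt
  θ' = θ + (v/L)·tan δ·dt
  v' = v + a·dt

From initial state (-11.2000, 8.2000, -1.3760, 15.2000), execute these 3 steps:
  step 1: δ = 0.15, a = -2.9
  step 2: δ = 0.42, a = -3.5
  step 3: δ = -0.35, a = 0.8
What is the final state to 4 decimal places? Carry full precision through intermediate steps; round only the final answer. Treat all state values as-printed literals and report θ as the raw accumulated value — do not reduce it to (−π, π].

(-6.6475, -1.1820, -1.0968, 13.8000)

after step 1 (δ=0.15, a=-2.9): (-10.464446, 4.471869, -1.207084, 14.475000)
after step 2 (δ=0.42, a=-3.5): (-9.177091, 1.089848, -0.731780, 13.600000)
after step 3 (δ=-0.35, a=0.8): (-6.647537, -1.182015, -1.096808, 13.800000)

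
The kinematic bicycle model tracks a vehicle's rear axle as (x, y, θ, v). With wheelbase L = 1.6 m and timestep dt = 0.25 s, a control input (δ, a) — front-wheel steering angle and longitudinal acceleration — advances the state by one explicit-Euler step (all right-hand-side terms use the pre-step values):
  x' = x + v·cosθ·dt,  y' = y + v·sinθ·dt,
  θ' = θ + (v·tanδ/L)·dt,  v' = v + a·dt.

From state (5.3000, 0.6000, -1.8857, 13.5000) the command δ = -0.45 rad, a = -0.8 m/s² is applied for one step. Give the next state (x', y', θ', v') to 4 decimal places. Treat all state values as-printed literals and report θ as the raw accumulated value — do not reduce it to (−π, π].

x' = 5.3000 + 13.5000·cos(-1.8857)·0.25 = 4.2547
y' = 0.6000 + 13.5000·sin(-1.8857)·0.25 = -2.6090
θ' = -1.8857 + (13.5000/1.6)·tan(-0.45)·0.25 = -2.9046
v' = 13.5000 − 0.8000·0.25 = 13.3000

(4.2547, -2.6090, -2.9046, 13.3000)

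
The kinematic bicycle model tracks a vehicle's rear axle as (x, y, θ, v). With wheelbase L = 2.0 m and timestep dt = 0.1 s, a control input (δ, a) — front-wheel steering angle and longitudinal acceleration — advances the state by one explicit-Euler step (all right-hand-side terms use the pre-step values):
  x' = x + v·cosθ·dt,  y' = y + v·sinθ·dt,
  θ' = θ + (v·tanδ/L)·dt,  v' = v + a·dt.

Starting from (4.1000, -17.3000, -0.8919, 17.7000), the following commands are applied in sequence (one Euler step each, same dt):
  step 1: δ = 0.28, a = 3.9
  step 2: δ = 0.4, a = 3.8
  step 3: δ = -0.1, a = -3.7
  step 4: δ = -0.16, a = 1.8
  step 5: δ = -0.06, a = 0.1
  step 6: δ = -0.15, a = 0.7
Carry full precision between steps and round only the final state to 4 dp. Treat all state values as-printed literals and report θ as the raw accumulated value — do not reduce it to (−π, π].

after step 1 (δ=0.28, a=3.9): (5.211444, -18.677531, -0.637414, 18.090000)
after step 2 (δ=0.4, a=3.8): (6.665224, -19.754103, -0.254998, 18.470000)
after step 3 (δ=-0.1, a=-3.7): (8.452499, -20.219996, -0.347657, 18.100000)
after step 4 (δ=-0.16, a=1.8): (10.154213, -20.836656, -0.493705, 18.280000)
after step 5 (δ=-0.06, a=0.1): (11.763918, -21.702931, -0.548611, 18.290000)
after step 6 (δ=-0.15, a=0.7): (13.324512, -22.656759, -0.686824, 18.360000)

(13.3245, -22.6568, -0.6868, 18.3600)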